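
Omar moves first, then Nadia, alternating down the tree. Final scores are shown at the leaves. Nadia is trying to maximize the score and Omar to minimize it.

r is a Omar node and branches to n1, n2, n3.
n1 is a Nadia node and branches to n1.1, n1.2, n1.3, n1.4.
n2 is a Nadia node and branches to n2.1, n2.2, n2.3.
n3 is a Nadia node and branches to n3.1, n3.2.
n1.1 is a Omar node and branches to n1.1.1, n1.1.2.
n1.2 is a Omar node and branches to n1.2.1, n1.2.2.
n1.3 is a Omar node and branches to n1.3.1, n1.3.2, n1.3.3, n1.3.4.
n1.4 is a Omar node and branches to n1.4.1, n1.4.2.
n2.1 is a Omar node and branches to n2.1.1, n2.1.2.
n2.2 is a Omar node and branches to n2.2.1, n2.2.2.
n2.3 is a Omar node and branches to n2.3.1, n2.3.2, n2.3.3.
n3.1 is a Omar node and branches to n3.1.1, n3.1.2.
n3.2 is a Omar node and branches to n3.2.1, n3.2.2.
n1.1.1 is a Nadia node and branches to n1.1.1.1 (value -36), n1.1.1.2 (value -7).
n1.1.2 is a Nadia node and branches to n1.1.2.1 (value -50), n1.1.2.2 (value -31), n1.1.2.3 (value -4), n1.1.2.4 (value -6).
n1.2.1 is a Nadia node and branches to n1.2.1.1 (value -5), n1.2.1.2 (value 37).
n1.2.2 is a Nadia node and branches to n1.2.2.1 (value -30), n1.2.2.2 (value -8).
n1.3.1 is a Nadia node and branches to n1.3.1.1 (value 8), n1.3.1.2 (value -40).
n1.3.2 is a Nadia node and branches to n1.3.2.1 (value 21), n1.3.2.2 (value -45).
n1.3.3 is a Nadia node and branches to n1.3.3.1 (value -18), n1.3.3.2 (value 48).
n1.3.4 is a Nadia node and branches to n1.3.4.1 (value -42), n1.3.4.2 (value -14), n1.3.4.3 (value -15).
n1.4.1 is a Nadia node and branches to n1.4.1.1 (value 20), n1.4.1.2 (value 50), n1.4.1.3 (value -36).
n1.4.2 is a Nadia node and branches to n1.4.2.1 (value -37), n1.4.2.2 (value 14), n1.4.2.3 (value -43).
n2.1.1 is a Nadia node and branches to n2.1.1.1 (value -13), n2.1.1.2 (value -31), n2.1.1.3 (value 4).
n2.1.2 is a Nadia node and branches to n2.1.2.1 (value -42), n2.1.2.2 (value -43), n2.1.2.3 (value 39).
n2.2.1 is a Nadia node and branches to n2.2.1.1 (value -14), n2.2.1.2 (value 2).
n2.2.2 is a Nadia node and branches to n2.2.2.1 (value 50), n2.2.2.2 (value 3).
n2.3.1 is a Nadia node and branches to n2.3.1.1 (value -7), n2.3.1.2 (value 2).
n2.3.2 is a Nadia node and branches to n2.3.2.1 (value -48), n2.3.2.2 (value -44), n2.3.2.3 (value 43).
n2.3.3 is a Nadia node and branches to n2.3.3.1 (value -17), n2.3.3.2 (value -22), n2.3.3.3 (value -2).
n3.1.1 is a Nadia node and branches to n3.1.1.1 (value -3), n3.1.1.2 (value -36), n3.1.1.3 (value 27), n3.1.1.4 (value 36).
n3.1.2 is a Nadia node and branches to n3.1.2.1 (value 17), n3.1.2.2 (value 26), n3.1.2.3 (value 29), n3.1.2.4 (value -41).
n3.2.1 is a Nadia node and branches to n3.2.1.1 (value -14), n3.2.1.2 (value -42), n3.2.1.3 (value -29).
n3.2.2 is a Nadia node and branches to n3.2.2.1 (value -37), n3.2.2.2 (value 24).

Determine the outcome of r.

n1.1.1 (Nadia): max(-36, -7) = -7
n1.1.2 (Nadia): max(-50, -31, -4, -6) = -4
n1.1 (Omar): min(-7, -4) = -7
n1.2.1 (Nadia): max(-5, 37) = 37
n1.2.2 (Nadia): max(-30, -8) = -8
n1.2 (Omar): min(37, -8) = -8
n1.3.1 (Nadia): max(8, -40) = 8
n1.3.2 (Nadia): max(21, -45) = 21
n1.3.3 (Nadia): max(-18, 48) = 48
n1.3.4 (Nadia): max(-42, -14, -15) = -14
n1.3 (Omar): min(8, 21, 48, -14) = -14
n1.4.1 (Nadia): max(20, 50, -36) = 50
n1.4.2 (Nadia): max(-37, 14, -43) = 14
n1.4 (Omar): min(50, 14) = 14
n1 (Nadia): max(-7, -8, -14, 14) = 14
n2.1.1 (Nadia): max(-13, -31, 4) = 4
n2.1.2 (Nadia): max(-42, -43, 39) = 39
n2.1 (Omar): min(4, 39) = 4
n2.2.1 (Nadia): max(-14, 2) = 2
n2.2.2 (Nadia): max(50, 3) = 50
n2.2 (Omar): min(2, 50) = 2
n2.3.1 (Nadia): max(-7, 2) = 2
n2.3.2 (Nadia): max(-48, -44, 43) = 43
n2.3.3 (Nadia): max(-17, -22, -2) = -2
n2.3 (Omar): min(2, 43, -2) = -2
n2 (Nadia): max(4, 2, -2) = 4
n3.1.1 (Nadia): max(-3, -36, 27, 36) = 36
n3.1.2 (Nadia): max(17, 26, 29, -41) = 29
n3.1 (Omar): min(36, 29) = 29
n3.2.1 (Nadia): max(-14, -42, -29) = -14
n3.2.2 (Nadia): max(-37, 24) = 24
n3.2 (Omar): min(-14, 24) = -14
n3 (Nadia): max(29, -14) = 29
r (Omar): min(14, 4, 29) = 4

4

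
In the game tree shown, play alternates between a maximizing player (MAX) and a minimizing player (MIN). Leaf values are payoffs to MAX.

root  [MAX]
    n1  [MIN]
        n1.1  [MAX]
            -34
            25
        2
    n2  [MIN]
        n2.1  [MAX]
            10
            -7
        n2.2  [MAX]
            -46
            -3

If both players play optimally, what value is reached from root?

2

n1.1 (MAX): max(-34, 25) = 25
n1 (MIN): min(25, 2) = 2
n2.1 (MAX): max(10, -7) = 10
n2.2 (MAX): max(-46, -3) = -3
n2 (MIN): min(10, -3) = -3
root (MAX): max(2, -3) = 2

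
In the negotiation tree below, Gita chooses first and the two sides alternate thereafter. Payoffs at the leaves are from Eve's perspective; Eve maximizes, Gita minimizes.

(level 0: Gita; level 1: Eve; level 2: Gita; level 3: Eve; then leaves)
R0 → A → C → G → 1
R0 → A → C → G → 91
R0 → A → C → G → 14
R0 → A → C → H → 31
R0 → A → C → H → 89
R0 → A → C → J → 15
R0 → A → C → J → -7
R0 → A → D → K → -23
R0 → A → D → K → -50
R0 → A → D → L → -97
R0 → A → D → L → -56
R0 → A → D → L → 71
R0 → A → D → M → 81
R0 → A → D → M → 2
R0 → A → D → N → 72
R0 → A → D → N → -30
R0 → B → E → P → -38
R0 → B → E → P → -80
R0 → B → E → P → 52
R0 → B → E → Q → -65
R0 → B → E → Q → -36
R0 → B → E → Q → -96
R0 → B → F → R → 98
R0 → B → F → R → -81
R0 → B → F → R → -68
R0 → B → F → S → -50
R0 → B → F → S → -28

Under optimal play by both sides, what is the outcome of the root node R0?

G (Eve): max(1, 91, 14) = 91
H (Eve): max(31, 89) = 89
J (Eve): max(15, -7) = 15
C (Gita): min(91, 89, 15) = 15
K (Eve): max(-23, -50) = -23
L (Eve): max(-97, -56, 71) = 71
M (Eve): max(81, 2) = 81
N (Eve): max(72, -30) = 72
D (Gita): min(-23, 71, 81, 72) = -23
A (Eve): max(15, -23) = 15
P (Eve): max(-38, -80, 52) = 52
Q (Eve): max(-65, -36, -96) = -36
E (Gita): min(52, -36) = -36
R (Eve): max(98, -81, -68) = 98
S (Eve): max(-50, -28) = -28
F (Gita): min(98, -28) = -28
B (Eve): max(-36, -28) = -28
R0 (Gita): min(15, -28) = -28

-28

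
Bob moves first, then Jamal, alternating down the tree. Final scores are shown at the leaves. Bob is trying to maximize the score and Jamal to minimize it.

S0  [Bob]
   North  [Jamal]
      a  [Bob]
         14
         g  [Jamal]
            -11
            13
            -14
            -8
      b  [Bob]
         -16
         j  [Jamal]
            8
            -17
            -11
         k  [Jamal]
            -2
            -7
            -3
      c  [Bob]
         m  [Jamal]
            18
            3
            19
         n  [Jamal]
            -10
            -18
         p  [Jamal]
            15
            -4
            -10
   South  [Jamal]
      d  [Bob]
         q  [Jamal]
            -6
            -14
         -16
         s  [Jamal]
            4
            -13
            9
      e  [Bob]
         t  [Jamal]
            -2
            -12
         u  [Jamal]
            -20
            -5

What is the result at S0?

g (Jamal): min(-11, 13, -14, -8) = -14
a (Bob): max(14, -14) = 14
j (Jamal): min(8, -17, -11) = -17
k (Jamal): min(-2, -7, -3) = -7
b (Bob): max(-16, -17, -7) = -7
m (Jamal): min(18, 3, 19) = 3
n (Jamal): min(-10, -18) = -18
p (Jamal): min(15, -4, -10) = -10
c (Bob): max(3, -18, -10) = 3
North (Jamal): min(14, -7, 3) = -7
q (Jamal): min(-6, -14) = -14
s (Jamal): min(4, -13, 9) = -13
d (Bob): max(-14, -16, -13) = -13
t (Jamal): min(-2, -12) = -12
u (Jamal): min(-20, -5) = -20
e (Bob): max(-12, -20) = -12
South (Jamal): min(-13, -12) = -13
S0 (Bob): max(-7, -13) = -7

-7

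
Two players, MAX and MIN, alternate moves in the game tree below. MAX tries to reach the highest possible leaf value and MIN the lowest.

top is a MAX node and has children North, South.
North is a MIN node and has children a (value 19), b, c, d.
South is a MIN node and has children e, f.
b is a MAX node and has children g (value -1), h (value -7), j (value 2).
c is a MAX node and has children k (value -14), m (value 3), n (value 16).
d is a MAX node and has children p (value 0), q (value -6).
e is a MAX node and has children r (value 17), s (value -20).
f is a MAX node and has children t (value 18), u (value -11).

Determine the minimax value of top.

b (MAX): max(-1, -7, 2) = 2
c (MAX): max(-14, 3, 16) = 16
d (MAX): max(0, -6) = 0
North (MIN): min(19, 2, 16, 0) = 0
e (MAX): max(17, -20) = 17
f (MAX): max(18, -11) = 18
South (MIN): min(17, 18) = 17
top (MAX): max(0, 17) = 17

17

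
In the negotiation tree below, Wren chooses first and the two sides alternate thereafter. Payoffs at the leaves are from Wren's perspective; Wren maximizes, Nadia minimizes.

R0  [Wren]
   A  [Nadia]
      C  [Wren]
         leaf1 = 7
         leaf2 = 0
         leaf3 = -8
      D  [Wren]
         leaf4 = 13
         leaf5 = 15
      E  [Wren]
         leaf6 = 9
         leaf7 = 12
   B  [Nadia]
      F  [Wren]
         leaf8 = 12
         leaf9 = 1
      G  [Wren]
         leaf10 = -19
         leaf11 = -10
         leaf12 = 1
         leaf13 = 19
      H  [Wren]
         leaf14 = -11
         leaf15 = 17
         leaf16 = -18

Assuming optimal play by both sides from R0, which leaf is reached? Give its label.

C (Wren): max(7, 0, -8) = 7
D (Wren): max(13, 15) = 15
E (Wren): max(9, 12) = 12
A (Nadia): min(7, 15, 12) = 7
F (Wren): max(12, 1) = 12
G (Wren): max(-19, -10, 1, 19) = 19
H (Wren): max(-11, 17, -18) = 17
B (Nadia): min(12, 19, 17) = 12
R0 (Wren): max(7, 12) = 12
At R0, Wren picks B (highest: 12).
At B, Nadia picks F (lowest: 12).
At F, Wren picks leaf8 (highest: 12).
Terminal value 12.

leaf8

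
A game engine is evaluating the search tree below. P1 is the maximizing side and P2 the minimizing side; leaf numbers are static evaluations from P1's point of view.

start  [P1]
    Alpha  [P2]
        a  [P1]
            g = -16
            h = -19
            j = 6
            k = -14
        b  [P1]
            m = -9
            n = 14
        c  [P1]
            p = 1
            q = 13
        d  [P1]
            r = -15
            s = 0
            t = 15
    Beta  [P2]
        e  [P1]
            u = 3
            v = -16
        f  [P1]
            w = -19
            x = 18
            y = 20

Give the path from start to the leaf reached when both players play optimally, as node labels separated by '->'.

a (P1): max(-16, -19, 6, -14) = 6
b (P1): max(-9, 14) = 14
c (P1): max(1, 13) = 13
d (P1): max(-15, 0, 15) = 15
Alpha (P2): min(6, 14, 13, 15) = 6
e (P1): max(3, -16) = 3
f (P1): max(-19, 18, 20) = 20
Beta (P2): min(3, 20) = 3
start (P1): max(6, 3) = 6
At start, P1 picks Alpha (highest: 6).
At Alpha, P2 picks a (lowest: 6).
At a, P1 picks j (highest: 6).
Terminal value 6.

start -> Alpha -> a -> j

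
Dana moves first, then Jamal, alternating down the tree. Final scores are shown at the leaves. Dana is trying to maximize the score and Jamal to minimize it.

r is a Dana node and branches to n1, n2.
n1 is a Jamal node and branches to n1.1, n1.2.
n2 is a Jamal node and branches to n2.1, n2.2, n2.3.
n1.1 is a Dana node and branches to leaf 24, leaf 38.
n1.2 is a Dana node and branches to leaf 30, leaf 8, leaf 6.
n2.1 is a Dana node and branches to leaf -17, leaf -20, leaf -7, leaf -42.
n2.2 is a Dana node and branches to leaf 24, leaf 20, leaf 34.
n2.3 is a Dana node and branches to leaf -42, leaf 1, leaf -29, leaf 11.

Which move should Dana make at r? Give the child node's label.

n1.1 (Dana): max(24, 38) = 38
n1.2 (Dana): max(30, 8, 6) = 30
n1 (Jamal): min(38, 30) = 30
n2.1 (Dana): max(-17, -20, -7, -42) = -7
n2.2 (Dana): max(24, 20, 34) = 34
n2.3 (Dana): max(-42, 1, -29, 11) = 11
n2 (Jamal): min(-7, 34, 11) = -7
r (Dana): max(30, -7) = 30
Dana at r wants the highest of {n1=30, n2=-7}, so chooses n1.

n1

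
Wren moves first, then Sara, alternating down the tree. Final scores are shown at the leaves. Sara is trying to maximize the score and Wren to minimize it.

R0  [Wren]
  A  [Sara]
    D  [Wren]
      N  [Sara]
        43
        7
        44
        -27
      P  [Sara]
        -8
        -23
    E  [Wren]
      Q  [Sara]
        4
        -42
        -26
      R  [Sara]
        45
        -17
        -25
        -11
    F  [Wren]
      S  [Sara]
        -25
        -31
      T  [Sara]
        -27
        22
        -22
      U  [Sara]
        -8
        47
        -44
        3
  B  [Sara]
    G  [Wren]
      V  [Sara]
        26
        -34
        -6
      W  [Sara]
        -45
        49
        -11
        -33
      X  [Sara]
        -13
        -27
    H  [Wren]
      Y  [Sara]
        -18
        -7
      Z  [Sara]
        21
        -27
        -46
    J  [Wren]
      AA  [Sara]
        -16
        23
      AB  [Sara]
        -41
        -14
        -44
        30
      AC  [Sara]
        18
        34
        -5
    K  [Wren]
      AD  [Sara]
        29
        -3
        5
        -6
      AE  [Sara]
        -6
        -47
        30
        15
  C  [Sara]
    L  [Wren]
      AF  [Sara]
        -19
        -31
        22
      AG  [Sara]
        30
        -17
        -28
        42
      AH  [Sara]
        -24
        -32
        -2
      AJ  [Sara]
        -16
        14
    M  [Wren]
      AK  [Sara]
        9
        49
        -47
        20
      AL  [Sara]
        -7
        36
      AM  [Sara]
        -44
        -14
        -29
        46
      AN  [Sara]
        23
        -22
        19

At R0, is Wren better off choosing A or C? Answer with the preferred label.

A

N (Sara): max(43, 7, 44, -27) = 44
P (Sara): max(-8, -23) = -8
D (Wren): min(44, -8) = -8
Q (Sara): max(4, -42, -26) = 4
R (Sara): max(45, -17, -25, -11) = 45
E (Wren): min(4, 45) = 4
S (Sara): max(-25, -31) = -25
T (Sara): max(-27, 22, -22) = 22
U (Sara): max(-8, 47, -44, 3) = 47
F (Wren): min(-25, 22, 47) = -25
A (Sara): max(-8, 4, -25) = 4
AF (Sara): max(-19, -31, 22) = 22
AG (Sara): max(30, -17, -28, 42) = 42
AH (Sara): max(-24, -32, -2) = -2
AJ (Sara): max(-16, 14) = 14
L (Wren): min(22, 42, -2, 14) = -2
AK (Sara): max(9, 49, -47, 20) = 49
AL (Sara): max(-7, 36) = 36
AM (Sara): max(-44, -14, -29, 46) = 46
AN (Sara): max(23, -22, 19) = 23
M (Wren): min(49, 36, 46, 23) = 23
C (Sara): max(-2, 23) = 23
Wren prefers the lower value; A=4, C=23. A is better since 4 < 23.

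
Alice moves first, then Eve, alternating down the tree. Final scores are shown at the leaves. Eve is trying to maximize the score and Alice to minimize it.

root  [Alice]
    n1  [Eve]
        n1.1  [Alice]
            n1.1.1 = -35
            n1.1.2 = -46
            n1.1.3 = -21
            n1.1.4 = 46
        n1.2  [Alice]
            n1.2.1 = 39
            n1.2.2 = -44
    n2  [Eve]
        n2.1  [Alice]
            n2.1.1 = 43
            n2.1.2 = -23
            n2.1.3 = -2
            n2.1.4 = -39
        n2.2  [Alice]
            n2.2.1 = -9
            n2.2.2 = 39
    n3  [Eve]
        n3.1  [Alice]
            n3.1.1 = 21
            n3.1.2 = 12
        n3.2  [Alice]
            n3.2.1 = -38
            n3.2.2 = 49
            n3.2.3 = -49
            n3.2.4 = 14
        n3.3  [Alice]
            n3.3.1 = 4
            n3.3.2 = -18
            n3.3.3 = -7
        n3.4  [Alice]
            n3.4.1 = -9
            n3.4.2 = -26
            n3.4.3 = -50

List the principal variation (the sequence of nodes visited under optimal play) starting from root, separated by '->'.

root -> n1 -> n1.2 -> n1.2.2

n1.1 (Alice): min(-35, -46, -21, 46) = -46
n1.2 (Alice): min(39, -44) = -44
n1 (Eve): max(-46, -44) = -44
n2.1 (Alice): min(43, -23, -2, -39) = -39
n2.2 (Alice): min(-9, 39) = -9
n2 (Eve): max(-39, -9) = -9
n3.1 (Alice): min(21, 12) = 12
n3.2 (Alice): min(-38, 49, -49, 14) = -49
n3.3 (Alice): min(4, -18, -7) = -18
n3.4 (Alice): min(-9, -26, -50) = -50
n3 (Eve): max(12, -49, -18, -50) = 12
root (Alice): min(-44, -9, 12) = -44
At root, Alice picks n1 (lowest: -44).
At n1, Eve picks n1.2 (highest: -44).
At n1.2, Alice picks n1.2.2 (lowest: -44).
Terminal value -44.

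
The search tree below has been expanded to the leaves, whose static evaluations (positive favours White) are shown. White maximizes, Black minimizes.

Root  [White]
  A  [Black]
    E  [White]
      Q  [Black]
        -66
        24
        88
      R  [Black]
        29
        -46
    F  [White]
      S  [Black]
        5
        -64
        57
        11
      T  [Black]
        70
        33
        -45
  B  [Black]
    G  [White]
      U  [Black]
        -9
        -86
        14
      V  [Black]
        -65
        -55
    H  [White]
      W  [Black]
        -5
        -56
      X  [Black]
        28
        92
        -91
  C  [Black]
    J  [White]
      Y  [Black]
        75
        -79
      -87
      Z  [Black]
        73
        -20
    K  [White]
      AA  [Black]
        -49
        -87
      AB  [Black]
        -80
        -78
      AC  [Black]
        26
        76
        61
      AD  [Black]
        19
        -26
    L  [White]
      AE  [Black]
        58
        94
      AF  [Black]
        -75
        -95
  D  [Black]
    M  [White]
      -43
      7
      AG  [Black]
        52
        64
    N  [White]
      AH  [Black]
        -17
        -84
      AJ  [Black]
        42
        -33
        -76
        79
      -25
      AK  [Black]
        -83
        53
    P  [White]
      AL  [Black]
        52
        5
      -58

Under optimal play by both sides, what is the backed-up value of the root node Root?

-20

Q (Black): min(-66, 24, 88) = -66
R (Black): min(29, -46) = -46
E (White): max(-66, -46) = -46
S (Black): min(5, -64, 57, 11) = -64
T (Black): min(70, 33, -45) = -45
F (White): max(-64, -45) = -45
A (Black): min(-46, -45) = -46
U (Black): min(-9, -86, 14) = -86
V (Black): min(-65, -55) = -65
G (White): max(-86, -65) = -65
W (Black): min(-5, -56) = -56
X (Black): min(28, 92, -91) = -91
H (White): max(-56, -91) = -56
B (Black): min(-65, -56) = -65
Y (Black): min(75, -79) = -79
Z (Black): min(73, -20) = -20
J (White): max(-79, -87, -20) = -20
AA (Black): min(-49, -87) = -87
AB (Black): min(-80, -78) = -80
AC (Black): min(26, 76, 61) = 26
AD (Black): min(19, -26) = -26
K (White): max(-87, -80, 26, -26) = 26
AE (Black): min(58, 94) = 58
AF (Black): min(-75, -95) = -95
L (White): max(58, -95) = 58
C (Black): min(-20, 26, 58) = -20
AG (Black): min(52, 64) = 52
M (White): max(-43, 7, 52) = 52
AH (Black): min(-17, -84) = -84
AJ (Black): min(42, -33, -76, 79) = -76
AK (Black): min(-83, 53) = -83
N (White): max(-84, -76, -25, -83) = -25
AL (Black): min(52, 5) = 5
P (White): max(5, -58) = 5
D (Black): min(52, -25, 5) = -25
Root (White): max(-46, -65, -20, -25) = -20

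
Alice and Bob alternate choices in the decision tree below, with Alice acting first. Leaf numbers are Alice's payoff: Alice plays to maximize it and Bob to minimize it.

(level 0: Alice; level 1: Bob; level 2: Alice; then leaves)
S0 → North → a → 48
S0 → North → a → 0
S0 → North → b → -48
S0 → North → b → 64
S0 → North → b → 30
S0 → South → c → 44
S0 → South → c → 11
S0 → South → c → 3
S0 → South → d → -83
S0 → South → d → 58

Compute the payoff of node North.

48

a (Alice): max(48, 0) = 48
b (Alice): max(-48, 64, 30) = 64
North (Bob): min(48, 64) = 48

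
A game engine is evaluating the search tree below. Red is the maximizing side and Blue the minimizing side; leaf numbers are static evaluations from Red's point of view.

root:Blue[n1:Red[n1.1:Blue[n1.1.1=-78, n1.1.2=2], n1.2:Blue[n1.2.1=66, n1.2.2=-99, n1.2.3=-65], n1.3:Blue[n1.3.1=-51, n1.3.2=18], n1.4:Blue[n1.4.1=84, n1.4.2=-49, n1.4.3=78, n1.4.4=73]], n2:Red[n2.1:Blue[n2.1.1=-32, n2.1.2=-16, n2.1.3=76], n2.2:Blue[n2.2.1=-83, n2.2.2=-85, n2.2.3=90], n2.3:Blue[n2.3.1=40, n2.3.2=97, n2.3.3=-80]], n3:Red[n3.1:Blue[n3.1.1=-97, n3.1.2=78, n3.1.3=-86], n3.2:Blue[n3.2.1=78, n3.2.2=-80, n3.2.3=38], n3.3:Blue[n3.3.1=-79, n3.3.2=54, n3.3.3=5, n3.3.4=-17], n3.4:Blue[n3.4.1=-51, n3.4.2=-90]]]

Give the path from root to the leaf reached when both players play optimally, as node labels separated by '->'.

n1.1 (Blue): min(-78, 2) = -78
n1.2 (Blue): min(66, -99, -65) = -99
n1.3 (Blue): min(-51, 18) = -51
n1.4 (Blue): min(84, -49, 78, 73) = -49
n1 (Red): max(-78, -99, -51, -49) = -49
n2.1 (Blue): min(-32, -16, 76) = -32
n2.2 (Blue): min(-83, -85, 90) = -85
n2.3 (Blue): min(40, 97, -80) = -80
n2 (Red): max(-32, -85, -80) = -32
n3.1 (Blue): min(-97, 78, -86) = -97
n3.2 (Blue): min(78, -80, 38) = -80
n3.3 (Blue): min(-79, 54, 5, -17) = -79
n3.4 (Blue): min(-51, -90) = -90
n3 (Red): max(-97, -80, -79, -90) = -79
root (Blue): min(-49, -32, -79) = -79
At root, Blue picks n3 (lowest: -79).
At n3, Red picks n3.3 (highest: -79).
At n3.3, Blue picks n3.3.1 (lowest: -79).
Terminal value -79.

root -> n3 -> n3.3 -> n3.3.1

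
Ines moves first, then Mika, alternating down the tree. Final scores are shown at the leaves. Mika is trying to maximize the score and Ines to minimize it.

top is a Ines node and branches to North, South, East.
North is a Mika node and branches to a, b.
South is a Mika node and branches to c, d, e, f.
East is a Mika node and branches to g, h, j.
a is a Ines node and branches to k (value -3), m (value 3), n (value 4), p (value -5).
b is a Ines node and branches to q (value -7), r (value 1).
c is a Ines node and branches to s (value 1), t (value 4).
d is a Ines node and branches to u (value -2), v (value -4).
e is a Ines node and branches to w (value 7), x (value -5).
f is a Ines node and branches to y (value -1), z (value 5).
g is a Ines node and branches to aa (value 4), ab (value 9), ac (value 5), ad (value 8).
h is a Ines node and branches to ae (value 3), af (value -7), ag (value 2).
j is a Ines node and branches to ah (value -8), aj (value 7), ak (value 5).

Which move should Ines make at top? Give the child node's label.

a (Ines): min(-3, 3, 4, -5) = -5
b (Ines): min(-7, 1) = -7
North (Mika): max(-5, -7) = -5
c (Ines): min(1, 4) = 1
d (Ines): min(-2, -4) = -4
e (Ines): min(7, -5) = -5
f (Ines): min(-1, 5) = -1
South (Mika): max(1, -4, -5, -1) = 1
g (Ines): min(4, 9, 5, 8) = 4
h (Ines): min(3, -7, 2) = -7
j (Ines): min(-8, 7, 5) = -8
East (Mika): max(4, -7, -8) = 4
top (Ines): min(-5, 1, 4) = -5
Ines at top wants the lowest of {North=-5, South=1, East=4}, so chooses North.

North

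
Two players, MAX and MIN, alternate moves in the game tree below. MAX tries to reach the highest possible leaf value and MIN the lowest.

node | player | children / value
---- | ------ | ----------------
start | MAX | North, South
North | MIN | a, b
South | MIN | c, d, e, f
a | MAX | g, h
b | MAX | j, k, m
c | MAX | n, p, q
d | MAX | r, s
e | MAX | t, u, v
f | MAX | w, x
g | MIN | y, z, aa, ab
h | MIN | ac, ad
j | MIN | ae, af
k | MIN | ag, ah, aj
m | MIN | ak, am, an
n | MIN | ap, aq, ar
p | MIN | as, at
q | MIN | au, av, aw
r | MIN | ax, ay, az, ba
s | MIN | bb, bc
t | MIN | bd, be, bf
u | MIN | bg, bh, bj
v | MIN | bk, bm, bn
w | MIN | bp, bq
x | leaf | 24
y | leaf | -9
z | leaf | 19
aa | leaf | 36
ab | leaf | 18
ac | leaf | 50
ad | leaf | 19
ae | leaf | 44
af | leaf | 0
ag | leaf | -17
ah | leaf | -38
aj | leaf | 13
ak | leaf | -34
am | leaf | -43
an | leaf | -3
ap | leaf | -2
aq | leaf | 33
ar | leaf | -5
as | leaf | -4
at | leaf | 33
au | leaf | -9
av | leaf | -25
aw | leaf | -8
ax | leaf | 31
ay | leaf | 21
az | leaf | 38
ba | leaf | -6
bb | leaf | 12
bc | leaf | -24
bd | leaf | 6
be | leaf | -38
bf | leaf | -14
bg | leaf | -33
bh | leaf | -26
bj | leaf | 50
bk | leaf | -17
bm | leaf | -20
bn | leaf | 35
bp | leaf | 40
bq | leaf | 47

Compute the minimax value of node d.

-6

r (MIN): min(31, 21, 38, -6) = -6
s (MIN): min(12, -24) = -24
d (MAX): max(-6, -24) = -6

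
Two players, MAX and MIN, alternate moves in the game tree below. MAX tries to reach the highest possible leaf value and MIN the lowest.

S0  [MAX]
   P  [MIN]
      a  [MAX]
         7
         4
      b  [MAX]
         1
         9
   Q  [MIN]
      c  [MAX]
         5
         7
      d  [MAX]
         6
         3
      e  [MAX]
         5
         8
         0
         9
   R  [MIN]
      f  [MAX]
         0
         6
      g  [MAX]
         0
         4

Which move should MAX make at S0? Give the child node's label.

a (MAX): max(7, 4) = 7
b (MAX): max(1, 9) = 9
P (MIN): min(7, 9) = 7
c (MAX): max(5, 7) = 7
d (MAX): max(6, 3) = 6
e (MAX): max(5, 8, 0, 9) = 9
Q (MIN): min(7, 6, 9) = 6
f (MAX): max(0, 6) = 6
g (MAX): max(0, 4) = 4
R (MIN): min(6, 4) = 4
S0 (MAX): max(7, 6, 4) = 7
MAX at S0 wants the highest of {P=7, Q=6, R=4}, so chooses P.

P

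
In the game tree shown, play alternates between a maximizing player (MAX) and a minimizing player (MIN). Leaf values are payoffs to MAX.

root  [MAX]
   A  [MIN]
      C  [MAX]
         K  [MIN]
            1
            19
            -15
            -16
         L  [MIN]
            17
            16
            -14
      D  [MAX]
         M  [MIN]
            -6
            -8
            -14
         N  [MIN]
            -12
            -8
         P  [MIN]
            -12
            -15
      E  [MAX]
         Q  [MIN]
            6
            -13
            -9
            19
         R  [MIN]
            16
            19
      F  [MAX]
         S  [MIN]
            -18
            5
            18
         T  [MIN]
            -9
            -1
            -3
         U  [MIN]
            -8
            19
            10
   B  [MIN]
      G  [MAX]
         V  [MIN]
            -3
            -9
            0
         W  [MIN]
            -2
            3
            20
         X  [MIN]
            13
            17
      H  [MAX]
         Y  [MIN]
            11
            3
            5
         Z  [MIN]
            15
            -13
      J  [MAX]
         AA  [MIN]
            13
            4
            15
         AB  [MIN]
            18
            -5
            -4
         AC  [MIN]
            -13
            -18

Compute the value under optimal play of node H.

Y (MIN): min(11, 3, 5) = 3
Z (MIN): min(15, -13) = -13
H (MAX): max(3, -13) = 3

3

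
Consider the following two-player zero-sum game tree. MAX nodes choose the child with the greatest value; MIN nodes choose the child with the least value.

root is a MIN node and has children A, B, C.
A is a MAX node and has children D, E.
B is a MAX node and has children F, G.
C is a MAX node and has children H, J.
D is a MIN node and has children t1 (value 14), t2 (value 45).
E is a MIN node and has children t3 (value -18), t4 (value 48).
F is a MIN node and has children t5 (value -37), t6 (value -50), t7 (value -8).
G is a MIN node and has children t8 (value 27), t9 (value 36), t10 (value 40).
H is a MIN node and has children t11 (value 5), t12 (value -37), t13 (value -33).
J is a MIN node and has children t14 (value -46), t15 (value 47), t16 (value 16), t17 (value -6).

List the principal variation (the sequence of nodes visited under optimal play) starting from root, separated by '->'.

root -> C -> H -> t12

D (MIN): min(14, 45) = 14
E (MIN): min(-18, 48) = -18
A (MAX): max(14, -18) = 14
F (MIN): min(-37, -50, -8) = -50
G (MIN): min(27, 36, 40) = 27
B (MAX): max(-50, 27) = 27
H (MIN): min(5, -37, -33) = -37
J (MIN): min(-46, 47, 16, -6) = -46
C (MAX): max(-37, -46) = -37
root (MIN): min(14, 27, -37) = -37
At root, MIN picks C (lowest: -37).
At C, MAX picks H (highest: -37).
At H, MIN picks t12 (lowest: -37).
Terminal value -37.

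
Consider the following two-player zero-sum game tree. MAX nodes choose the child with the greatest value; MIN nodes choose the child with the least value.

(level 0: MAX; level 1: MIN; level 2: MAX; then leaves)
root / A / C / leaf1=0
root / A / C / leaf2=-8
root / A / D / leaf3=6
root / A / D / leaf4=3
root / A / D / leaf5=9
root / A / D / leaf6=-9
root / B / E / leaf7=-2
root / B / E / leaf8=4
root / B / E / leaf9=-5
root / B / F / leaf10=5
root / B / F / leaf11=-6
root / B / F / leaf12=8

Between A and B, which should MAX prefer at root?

C (MAX): max(0, -8) = 0
D (MAX): max(6, 3, 9, -9) = 9
A (MIN): min(0, 9) = 0
E (MAX): max(-2, 4, -5) = 4
F (MAX): max(5, -6, 8) = 8
B (MIN): min(4, 8) = 4
MAX prefers the higher value; A=0, B=4. B is better since 4 > 0.

B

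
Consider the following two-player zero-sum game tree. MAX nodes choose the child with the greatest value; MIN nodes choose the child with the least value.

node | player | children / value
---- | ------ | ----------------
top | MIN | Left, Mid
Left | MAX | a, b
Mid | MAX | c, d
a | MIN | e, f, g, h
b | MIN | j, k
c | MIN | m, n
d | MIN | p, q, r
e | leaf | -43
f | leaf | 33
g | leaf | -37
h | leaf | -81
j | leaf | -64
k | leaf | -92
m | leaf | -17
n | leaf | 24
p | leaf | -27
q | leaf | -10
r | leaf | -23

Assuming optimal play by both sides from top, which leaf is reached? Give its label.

h

a (MIN): min(-43, 33, -37, -81) = -81
b (MIN): min(-64, -92) = -92
Left (MAX): max(-81, -92) = -81
c (MIN): min(-17, 24) = -17
d (MIN): min(-27, -10, -23) = -27
Mid (MAX): max(-17, -27) = -17
top (MIN): min(-81, -17) = -81
At top, MIN picks Left (lowest: -81).
At Left, MAX picks a (highest: -81).
At a, MIN picks h (lowest: -81).
Terminal value -81.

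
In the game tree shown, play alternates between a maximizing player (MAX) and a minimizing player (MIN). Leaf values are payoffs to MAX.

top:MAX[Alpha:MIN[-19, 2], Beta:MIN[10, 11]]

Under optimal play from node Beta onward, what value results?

Beta (MIN): min(10, 11) = 10

10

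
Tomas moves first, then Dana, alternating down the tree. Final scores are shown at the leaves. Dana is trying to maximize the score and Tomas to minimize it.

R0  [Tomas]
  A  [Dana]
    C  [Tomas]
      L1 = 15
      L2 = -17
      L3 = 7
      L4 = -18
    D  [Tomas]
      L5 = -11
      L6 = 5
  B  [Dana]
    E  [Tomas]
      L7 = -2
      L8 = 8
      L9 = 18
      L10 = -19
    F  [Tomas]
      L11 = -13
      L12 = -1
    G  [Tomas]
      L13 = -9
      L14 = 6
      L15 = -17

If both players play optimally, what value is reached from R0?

-13

C (Tomas): min(15, -17, 7, -18) = -18
D (Tomas): min(-11, 5) = -11
A (Dana): max(-18, -11) = -11
E (Tomas): min(-2, 8, 18, -19) = -19
F (Tomas): min(-13, -1) = -13
G (Tomas): min(-9, 6, -17) = -17
B (Dana): max(-19, -13, -17) = -13
R0 (Tomas): min(-11, -13) = -13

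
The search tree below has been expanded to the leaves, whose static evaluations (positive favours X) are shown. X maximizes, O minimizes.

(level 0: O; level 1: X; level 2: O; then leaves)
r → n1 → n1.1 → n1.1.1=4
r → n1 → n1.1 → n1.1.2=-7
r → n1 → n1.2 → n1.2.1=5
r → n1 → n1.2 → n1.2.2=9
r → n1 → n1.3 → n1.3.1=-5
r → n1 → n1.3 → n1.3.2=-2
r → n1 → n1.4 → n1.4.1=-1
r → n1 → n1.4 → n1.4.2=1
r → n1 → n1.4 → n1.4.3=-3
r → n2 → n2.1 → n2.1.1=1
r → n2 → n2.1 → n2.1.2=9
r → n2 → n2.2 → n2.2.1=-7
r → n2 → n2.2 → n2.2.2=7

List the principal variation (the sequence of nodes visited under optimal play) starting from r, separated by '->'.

r -> n2 -> n2.1 -> n2.1.1

n1.1 (O): min(4, -7) = -7
n1.2 (O): min(5, 9) = 5
n1.3 (O): min(-5, -2) = -5
n1.4 (O): min(-1, 1, -3) = -3
n1 (X): max(-7, 5, -5, -3) = 5
n2.1 (O): min(1, 9) = 1
n2.2 (O): min(-7, 7) = -7
n2 (X): max(1, -7) = 1
r (O): min(5, 1) = 1
At r, O picks n2 (lowest: 1).
At n2, X picks n2.1 (highest: 1).
At n2.1, O picks n2.1.1 (lowest: 1).
Terminal value 1.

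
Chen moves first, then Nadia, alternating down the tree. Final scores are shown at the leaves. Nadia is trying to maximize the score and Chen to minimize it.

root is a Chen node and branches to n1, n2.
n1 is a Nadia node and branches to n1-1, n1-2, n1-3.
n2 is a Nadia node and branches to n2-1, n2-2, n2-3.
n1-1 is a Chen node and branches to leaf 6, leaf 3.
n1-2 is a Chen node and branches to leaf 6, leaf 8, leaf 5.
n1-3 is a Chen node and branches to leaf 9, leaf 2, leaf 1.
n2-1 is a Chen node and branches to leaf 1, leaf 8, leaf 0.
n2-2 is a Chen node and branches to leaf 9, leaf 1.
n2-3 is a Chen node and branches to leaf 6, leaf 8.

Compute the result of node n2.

n2-1 (Chen): min(1, 8, 0) = 0
n2-2 (Chen): min(9, 1) = 1
n2-3 (Chen): min(6, 8) = 6
n2 (Nadia): max(0, 1, 6) = 6

6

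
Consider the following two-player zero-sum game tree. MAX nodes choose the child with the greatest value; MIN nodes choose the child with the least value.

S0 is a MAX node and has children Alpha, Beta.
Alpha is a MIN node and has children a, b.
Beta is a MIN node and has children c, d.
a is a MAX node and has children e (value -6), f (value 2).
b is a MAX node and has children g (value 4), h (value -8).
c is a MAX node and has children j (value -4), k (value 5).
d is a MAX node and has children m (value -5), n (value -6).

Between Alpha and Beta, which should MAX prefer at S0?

Alpha

a (MAX): max(-6, 2) = 2
b (MAX): max(4, -8) = 4
Alpha (MIN): min(2, 4) = 2
c (MAX): max(-4, 5) = 5
d (MAX): max(-5, -6) = -5
Beta (MIN): min(5, -5) = -5
MAX prefers the higher value; Alpha=2, Beta=-5. Alpha is better since 2 > -5.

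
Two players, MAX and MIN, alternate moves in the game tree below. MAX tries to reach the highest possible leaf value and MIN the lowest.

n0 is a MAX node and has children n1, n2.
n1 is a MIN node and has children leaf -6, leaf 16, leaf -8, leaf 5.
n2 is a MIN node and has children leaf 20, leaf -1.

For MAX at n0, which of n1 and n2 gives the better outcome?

n1 (MIN): min(-6, 16, -8, 5) = -8
n2 (MIN): min(20, -1) = -1
MAX prefers the higher value; n1=-8, n2=-1. n2 is better since -1 > -8.

n2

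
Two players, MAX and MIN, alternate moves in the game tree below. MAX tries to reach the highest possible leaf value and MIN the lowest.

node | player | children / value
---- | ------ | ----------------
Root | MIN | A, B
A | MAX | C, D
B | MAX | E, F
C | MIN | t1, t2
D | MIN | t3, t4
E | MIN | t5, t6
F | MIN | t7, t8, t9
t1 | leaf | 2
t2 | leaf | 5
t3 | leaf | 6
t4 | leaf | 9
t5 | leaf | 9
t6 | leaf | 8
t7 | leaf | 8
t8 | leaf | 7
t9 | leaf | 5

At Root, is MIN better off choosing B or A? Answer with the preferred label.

E (MIN): min(9, 8) = 8
F (MIN): min(8, 7, 5) = 5
B (MAX): max(8, 5) = 8
C (MIN): min(2, 5) = 2
D (MIN): min(6, 9) = 6
A (MAX): max(2, 6) = 6
MIN prefers the lower value; B=8, A=6. A is better since 6 < 8.

A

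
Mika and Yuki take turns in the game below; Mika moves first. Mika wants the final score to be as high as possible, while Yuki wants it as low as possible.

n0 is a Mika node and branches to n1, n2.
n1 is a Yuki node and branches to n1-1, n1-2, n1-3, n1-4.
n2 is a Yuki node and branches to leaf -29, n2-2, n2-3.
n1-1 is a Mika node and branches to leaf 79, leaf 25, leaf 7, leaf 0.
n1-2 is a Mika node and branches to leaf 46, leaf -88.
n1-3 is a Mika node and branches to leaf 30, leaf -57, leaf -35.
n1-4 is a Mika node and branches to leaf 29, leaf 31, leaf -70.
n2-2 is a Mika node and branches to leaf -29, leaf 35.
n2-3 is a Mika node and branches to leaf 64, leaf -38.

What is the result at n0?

30

n1-1 (Mika): max(79, 25, 7, 0) = 79
n1-2 (Mika): max(46, -88) = 46
n1-3 (Mika): max(30, -57, -35) = 30
n1-4 (Mika): max(29, 31, -70) = 31
n1 (Yuki): min(79, 46, 30, 31) = 30
n2-2 (Mika): max(-29, 35) = 35
n2-3 (Mika): max(64, -38) = 64
n2 (Yuki): min(-29, 35, 64) = -29
n0 (Mika): max(30, -29) = 30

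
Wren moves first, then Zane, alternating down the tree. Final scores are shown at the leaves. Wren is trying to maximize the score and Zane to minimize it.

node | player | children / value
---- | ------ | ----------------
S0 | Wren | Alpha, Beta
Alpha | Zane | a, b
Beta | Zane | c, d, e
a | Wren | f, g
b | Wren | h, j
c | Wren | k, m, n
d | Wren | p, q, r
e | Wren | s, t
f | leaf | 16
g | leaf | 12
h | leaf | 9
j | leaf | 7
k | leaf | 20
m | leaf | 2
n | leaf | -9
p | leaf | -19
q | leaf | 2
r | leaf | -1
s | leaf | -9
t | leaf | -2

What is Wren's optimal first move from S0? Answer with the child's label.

Alpha

a (Wren): max(16, 12) = 16
b (Wren): max(9, 7) = 9
Alpha (Zane): min(16, 9) = 9
c (Wren): max(20, 2, -9) = 20
d (Wren): max(-19, 2, -1) = 2
e (Wren): max(-9, -2) = -2
Beta (Zane): min(20, 2, -2) = -2
S0 (Wren): max(9, -2) = 9
Wren at S0 wants the highest of {Alpha=9, Beta=-2}, so chooses Alpha.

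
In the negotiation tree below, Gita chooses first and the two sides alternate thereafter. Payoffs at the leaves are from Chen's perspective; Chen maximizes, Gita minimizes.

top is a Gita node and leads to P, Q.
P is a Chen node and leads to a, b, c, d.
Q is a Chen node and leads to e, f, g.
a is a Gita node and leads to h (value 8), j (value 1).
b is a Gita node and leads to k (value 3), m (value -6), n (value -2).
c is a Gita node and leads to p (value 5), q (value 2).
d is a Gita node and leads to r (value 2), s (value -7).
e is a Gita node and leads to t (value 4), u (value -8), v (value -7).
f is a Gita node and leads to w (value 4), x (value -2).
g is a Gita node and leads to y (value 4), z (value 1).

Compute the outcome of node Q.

1

e (Gita): min(4, -8, -7) = -8
f (Gita): min(4, -2) = -2
g (Gita): min(4, 1) = 1
Q (Chen): max(-8, -2, 1) = 1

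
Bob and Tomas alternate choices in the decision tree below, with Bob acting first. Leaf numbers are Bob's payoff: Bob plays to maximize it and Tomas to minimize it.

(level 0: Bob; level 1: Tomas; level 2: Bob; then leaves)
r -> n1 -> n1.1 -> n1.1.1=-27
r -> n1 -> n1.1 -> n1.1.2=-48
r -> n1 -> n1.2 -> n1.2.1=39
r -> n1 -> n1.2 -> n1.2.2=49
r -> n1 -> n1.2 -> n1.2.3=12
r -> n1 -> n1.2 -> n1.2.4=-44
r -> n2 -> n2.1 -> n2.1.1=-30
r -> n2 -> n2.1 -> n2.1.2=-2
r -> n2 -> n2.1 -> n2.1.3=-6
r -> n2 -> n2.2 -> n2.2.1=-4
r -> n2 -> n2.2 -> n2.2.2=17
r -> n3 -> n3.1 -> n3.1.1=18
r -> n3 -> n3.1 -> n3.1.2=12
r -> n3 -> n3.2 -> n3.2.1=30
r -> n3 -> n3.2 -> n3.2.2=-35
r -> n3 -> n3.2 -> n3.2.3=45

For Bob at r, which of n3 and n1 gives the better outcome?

n3

n3.1 (Bob): max(18, 12) = 18
n3.2 (Bob): max(30, -35, 45) = 45
n3 (Tomas): min(18, 45) = 18
n1.1 (Bob): max(-27, -48) = -27
n1.2 (Bob): max(39, 49, 12, -44) = 49
n1 (Tomas): min(-27, 49) = -27
Bob prefers the higher value; n3=18, n1=-27. n3 is better since 18 > -27.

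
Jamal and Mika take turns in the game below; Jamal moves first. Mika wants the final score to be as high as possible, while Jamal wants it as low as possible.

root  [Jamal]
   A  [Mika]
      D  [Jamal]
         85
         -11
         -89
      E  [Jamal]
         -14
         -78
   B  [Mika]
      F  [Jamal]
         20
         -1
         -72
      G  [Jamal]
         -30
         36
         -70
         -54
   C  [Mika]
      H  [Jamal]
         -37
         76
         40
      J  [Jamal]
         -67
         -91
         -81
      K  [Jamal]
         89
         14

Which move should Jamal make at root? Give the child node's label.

D (Jamal): min(85, -11, -89) = -89
E (Jamal): min(-14, -78) = -78
A (Mika): max(-89, -78) = -78
F (Jamal): min(20, -1, -72) = -72
G (Jamal): min(-30, 36, -70, -54) = -70
B (Mika): max(-72, -70) = -70
H (Jamal): min(-37, 76, 40) = -37
J (Jamal): min(-67, -91, -81) = -91
K (Jamal): min(89, 14) = 14
C (Mika): max(-37, -91, 14) = 14
root (Jamal): min(-78, -70, 14) = -78
Jamal at root wants the lowest of {A=-78, B=-70, C=14}, so chooses A.

A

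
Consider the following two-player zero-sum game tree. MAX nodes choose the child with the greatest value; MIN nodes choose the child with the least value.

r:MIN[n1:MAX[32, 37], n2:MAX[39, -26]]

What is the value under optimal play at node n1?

37

n1 (MAX): max(32, 37) = 37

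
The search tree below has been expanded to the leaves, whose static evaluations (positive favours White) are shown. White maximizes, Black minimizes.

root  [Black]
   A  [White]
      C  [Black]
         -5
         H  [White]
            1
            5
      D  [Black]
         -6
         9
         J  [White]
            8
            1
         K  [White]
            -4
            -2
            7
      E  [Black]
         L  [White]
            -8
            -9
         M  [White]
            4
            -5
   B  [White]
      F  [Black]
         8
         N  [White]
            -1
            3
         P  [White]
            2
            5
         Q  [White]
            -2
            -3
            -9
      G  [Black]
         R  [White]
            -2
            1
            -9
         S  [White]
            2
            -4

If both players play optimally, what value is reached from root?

-5

H (White): max(1, 5) = 5
C (Black): min(-5, 5) = -5
J (White): max(8, 1) = 8
K (White): max(-4, -2, 7) = 7
D (Black): min(-6, 9, 8, 7) = -6
L (White): max(-8, -9) = -8
M (White): max(4, -5) = 4
E (Black): min(-8, 4) = -8
A (White): max(-5, -6, -8) = -5
N (White): max(-1, 3) = 3
P (White): max(2, 5) = 5
Q (White): max(-2, -3, -9) = -2
F (Black): min(8, 3, 5, -2) = -2
R (White): max(-2, 1, -9) = 1
S (White): max(2, -4) = 2
G (Black): min(1, 2) = 1
B (White): max(-2, 1) = 1
root (Black): min(-5, 1) = -5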